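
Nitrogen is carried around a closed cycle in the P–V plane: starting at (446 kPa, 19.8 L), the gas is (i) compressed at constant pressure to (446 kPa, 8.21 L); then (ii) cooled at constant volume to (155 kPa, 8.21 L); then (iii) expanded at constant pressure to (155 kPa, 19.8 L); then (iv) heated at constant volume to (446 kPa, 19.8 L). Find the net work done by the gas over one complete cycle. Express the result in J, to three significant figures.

W_net ≈ -3370 J

Constant-volume legs do no work.
W(i) = (446)(8.21 − 19.8) = -5169 J; W(iii) = (155)(19.8 − 8.21) = 1796 J.
W_net = -5169 + 1796 = -3373 J (the counter-clockwise enclosed area).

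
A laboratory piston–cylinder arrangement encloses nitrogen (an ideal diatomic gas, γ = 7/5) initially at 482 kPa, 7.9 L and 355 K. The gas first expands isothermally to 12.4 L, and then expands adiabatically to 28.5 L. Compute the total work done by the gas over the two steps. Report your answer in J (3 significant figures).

W_total ≈ 4410 J

Step 1 (isothermal): W = P₁V₁ ln(V₂/V₁) = (3808) ln(12.4/7.9) = 1717 J.
After step 1: P = 307.1 kPa, V = 12.4 L, T = 355 K.
Step 2 (adiabatic): W = (P₁V₁ − P₂V₂)/(γ−1) = (3808 − 2730)/0.4 = 2695 J.
W_total = 1717 + 2695 = 4412 J.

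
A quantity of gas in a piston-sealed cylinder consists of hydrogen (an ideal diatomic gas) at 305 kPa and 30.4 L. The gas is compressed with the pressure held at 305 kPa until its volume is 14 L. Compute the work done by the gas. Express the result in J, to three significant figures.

Isobaric: W = P ΔV.
W = (305 kPa)(14 − 30.4 L) = (305)(-16.4) = -5002 J.

W ≈ -5000 J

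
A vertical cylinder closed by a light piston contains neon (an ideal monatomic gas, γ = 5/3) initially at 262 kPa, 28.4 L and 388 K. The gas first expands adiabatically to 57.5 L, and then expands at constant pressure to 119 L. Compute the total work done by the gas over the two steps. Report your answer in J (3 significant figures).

Step 1 (adiabatic): W = (P₁V₁ − P₂V₂)/(γ−1) = (7441 − 4649)/0.667 = 4187 J.
After step 1: P = 80.86 kPa, V = 57.5 L, T = 242.4 K.
Step 2 (isobaric): W = PΔV = (80.86 kPa)(119 − 57.5 L) = 4973 J.
W_total = 4187 + 4973 = 9160 J.

W_total ≈ 9160 J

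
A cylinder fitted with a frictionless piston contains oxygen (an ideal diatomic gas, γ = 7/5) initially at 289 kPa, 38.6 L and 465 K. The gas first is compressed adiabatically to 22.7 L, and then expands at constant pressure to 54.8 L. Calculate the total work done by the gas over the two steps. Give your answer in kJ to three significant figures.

Step 1 (adiabatic): W = (P₁V₁ − P₂V₂)/(γ−1) = (11155 − 13795)/0.4 = -6598 J.
After step 1: P = 607.7 kPa, V = 22.7 L, T = 575 K.
Step 2 (isobaric): W = PΔV = (607.7 kPa)(54.8 − 22.7 L) = 19507 J.
W_total = -6598 + 19507 = 12909 J.

W_total ≈ 12.9 kJ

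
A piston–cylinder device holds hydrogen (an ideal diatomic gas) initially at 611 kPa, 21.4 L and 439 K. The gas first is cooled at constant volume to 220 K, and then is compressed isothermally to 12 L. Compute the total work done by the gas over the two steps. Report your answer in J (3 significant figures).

Step 1 (isochoric): W = 0 (constant volume).
After step 1: P = 306.2 kPa (V unchanged).
Step 2 (isothermal): W = P₁V₁ ln(V₂/V₁) = (6553) ln(12/21.4) = -3791 J.
W_total = 0 − 3791 = -3791 J.

W_total ≈ -3790 J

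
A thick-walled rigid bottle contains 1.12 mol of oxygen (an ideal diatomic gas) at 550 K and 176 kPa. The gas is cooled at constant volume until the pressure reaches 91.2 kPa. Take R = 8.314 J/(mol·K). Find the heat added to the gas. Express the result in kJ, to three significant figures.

Constant volume ⇒ W = 0, so Q = ΔU = nCᵥΔT with Cᵥ = 5R/2 = 20.79 J/(mol·K).
At constant V, T₂/T₁ = P₂/P₁ ⇒ ΔT = T₁(P₂/P₁ − 1) = 550·(91.2/176 − 1) = -265 K.
ΔU = (1.12)(20.79)(-265) = -6169 J.

Q ≈ -6.17 kJ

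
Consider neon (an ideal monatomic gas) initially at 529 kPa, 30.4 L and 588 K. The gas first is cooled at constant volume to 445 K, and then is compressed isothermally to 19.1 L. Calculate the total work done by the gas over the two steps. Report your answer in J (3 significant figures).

W_total ≈ -5660 J

Step 1 (isochoric): W = 0 (constant volume).
After step 1: P = 400.3 kPa (V unchanged).
Step 2 (isothermal): W = P₁V₁ ln(V₂/V₁) = (12171) ln(19.1/30.4) = -5656 J.
W_total = 0 − 5656 = -5656 J.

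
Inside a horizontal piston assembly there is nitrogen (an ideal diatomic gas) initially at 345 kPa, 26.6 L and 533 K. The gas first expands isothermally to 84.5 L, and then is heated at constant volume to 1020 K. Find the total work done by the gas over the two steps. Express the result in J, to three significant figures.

Step 1 (isothermal): W = P₁V₁ ln(V₂/V₁) = (9177) ln(84.5/26.6) = 10607 J.
Step 2 (isochoric): W = 0 (constant volume).
W_total = 10607 + 0 = 10607 J.

W_total ≈ 10600 J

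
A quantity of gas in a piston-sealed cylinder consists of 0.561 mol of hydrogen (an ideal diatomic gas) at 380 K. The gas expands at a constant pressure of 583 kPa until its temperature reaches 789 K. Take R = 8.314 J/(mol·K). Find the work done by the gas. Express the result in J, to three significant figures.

Isobaric: W = P ΔV = nR ΔT.
W = (0.561)(8.314)(789 − 380) = 1908 J.

W ≈ 1910 J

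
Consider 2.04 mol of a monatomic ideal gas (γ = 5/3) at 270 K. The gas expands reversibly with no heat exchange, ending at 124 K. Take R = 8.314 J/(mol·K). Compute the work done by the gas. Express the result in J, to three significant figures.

Adiabatic ⇒ Q = 0, so W_by = −ΔU = nCᵥ(T₁ − T₂).
Cᵥ = 3R/2 = 12.47 J/(mol·K).
W = (2.04)(12.47)(270 − 124) = 3714 J.

W ≈ 3710 J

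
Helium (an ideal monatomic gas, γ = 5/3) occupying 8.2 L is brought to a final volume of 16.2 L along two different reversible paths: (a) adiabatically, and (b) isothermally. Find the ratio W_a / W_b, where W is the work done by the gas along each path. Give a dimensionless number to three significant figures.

Path (a) adiabatic: W = P₁V₁(1 − (V₁/V₂)^(γ−1))/(γ−1) → W_a/(P₁V₁) = 0.5473.
Path (b) isothermal: W = P₁V₁ ln(V₂/V₁) → W_b/(P₁V₁) = 0.6809.
W_a / W_b = 0.5473 / 0.6809 = 0.8038.

W_a / W_b ≈ 0.804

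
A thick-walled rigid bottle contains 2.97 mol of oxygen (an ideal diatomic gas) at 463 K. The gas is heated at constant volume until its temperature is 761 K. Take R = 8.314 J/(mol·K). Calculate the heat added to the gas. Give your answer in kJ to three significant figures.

Constant volume ⇒ W = 0, so Q = ΔU = nCᵥΔT with Cᵥ = 5R/2 = 20.79 J/(mol·K).
ΔU = (2.97)(20.79)(761 − 463) = 18396 J.

Q ≈ 18.4 kJ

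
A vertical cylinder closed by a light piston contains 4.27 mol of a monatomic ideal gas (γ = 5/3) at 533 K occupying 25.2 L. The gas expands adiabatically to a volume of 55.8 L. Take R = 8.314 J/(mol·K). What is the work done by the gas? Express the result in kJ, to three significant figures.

W ≈ 11.7 kJ

Adiabatic: TV^(γ−1) = const with γ = 5/3.
T₂ = T₁ (V₁/V₂)^(γ−1) = 533 × (25.2/55.8)^0.667 = 533 × 0.5886 = 313.7 K.
W_by = nCᵥ(T₁ − T₂) = (4.27)(12.47)(533 − 313.7) = 11676 J.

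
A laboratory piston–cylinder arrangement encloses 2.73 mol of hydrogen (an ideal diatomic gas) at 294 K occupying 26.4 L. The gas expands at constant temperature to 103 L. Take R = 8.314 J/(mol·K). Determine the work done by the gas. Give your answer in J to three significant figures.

Isothermal: W = nRT ln(V₂/V₁).
W = (2.73)(8.314)(294) × ln(103/26.4)
  = 6673 × 1.361
W_by_gas = 9084 J.

W ≈ 9080 J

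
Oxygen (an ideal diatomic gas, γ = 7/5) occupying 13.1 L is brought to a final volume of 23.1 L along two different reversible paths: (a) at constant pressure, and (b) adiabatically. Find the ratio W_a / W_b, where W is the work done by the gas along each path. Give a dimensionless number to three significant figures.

W_a / W_b ≈ 1.50

Path (a) isobaric: W = P₁(V₂ − V₁) → W_a/(P₁V₁) = 0.7634.
Path (b) adiabatic: W = P₁V₁(1 − (V₁/V₂)^(γ−1))/(γ−1) → W_b/(P₁V₁) = 0.5075.
W_a / W_b = 0.7634 / 0.5075 = 1.504.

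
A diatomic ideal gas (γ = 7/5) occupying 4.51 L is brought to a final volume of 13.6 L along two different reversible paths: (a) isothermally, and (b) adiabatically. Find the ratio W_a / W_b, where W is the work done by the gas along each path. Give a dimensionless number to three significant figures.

W_a / W_b ≈ 1.24

Path (a) isothermal: W = P₁V₁ ln(V₂/V₁) → W_a/(P₁V₁) = 1.104.
Path (b) adiabatic: W = P₁V₁(1 − (V₁/V₂)^(γ−1))/(γ−1) → W_b/(P₁V₁) = 0.8923.
W_a / W_b = 1.104 / 0.8923 = 1.237.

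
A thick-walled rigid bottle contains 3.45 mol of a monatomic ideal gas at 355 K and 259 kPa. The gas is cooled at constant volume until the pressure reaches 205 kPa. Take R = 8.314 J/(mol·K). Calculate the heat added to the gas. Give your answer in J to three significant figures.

Q ≈ -3180 J

Constant volume ⇒ W = 0, so Q = ΔU = nCᵥΔT with Cᵥ = 3R/2 = 12.47 J/(mol·K).
At constant V, T₂/T₁ = P₂/P₁ ⇒ ΔT = T₁(P₂/P₁ − 1) = 355·(205/259 − 1) = -74.02 K.
ΔU = (3.45)(12.47)(-74.02) = -3185 J.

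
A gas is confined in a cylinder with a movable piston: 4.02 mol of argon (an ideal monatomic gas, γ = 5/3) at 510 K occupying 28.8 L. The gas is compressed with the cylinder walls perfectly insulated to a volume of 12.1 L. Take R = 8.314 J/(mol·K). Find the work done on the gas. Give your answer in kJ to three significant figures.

Adiabatic: TV^(γ−1) = const with γ = 5/3.
T₂ = T₁ (V₁/V₂)^(γ−1) = 510 × (28.8/12.1)^0.667 = 510 × 1.783 = 909.2 K.
W_by = nCᵥ(T₁ − T₂) = (4.02)(12.47)(510 − 909.2) = -20011 J.
Work on gas = −W_by = 20011 J.

W ≈ 20.0 kJ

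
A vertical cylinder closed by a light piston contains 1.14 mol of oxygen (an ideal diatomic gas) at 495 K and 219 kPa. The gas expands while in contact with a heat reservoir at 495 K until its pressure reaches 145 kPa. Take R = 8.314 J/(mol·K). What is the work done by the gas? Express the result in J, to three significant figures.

W ≈ 1930 J

Isothermal process: W = nRT ln(V₂/V₁) = nRT ln(P₁/P₂).
W = (1.14)(8.314)(495) × ln(219/145)
  = 4692 × ln(1.51) = 4692 × 0.4123
W_by_gas = 1935 J.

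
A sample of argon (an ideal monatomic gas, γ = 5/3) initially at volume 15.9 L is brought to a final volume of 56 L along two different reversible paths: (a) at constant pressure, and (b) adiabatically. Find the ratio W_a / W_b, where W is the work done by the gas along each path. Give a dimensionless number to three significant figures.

W_a / W_b ≈ 2.96

Path (a) isobaric: W = P₁(V₂ − V₁) → W_a/(P₁V₁) = 2.522.
Path (b) adiabatic: W = P₁V₁(1 − (V₁/V₂)^(γ−1))/(γ−1) → W_b/(P₁V₁) = 0.852.
W_a / W_b = 2.522 / 0.852 = 2.96.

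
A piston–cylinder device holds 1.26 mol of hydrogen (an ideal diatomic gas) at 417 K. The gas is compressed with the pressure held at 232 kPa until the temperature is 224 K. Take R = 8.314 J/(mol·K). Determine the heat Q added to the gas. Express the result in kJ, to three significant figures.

Isobaric: W = nRΔT = (1.26)(8.314)(-193) = -2022 J.
ΔU = nCᵥΔT with Cᵥ = 5R/2: ΔU = (1.26)(20.79)(-193) = -5054 J.
Q = ΔU + W = -5054 − 2022 = -7076 J.

Q ≈ -7.08 kJ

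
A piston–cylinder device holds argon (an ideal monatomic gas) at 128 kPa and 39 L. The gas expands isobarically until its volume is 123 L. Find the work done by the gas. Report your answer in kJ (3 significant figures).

W ≈ 10.8 kJ

Isobaric: W = P ΔV.
W = (128 kPa)(123 − 39 L) = (128)(84) = 10752 J.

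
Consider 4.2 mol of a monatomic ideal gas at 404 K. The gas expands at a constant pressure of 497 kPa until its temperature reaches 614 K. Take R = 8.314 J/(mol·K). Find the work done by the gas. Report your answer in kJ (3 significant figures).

Isobaric: W = P ΔV = nR ΔT.
W = (4.2)(8.314)(614 − 404) = 7333 J.

W ≈ 7.33 kJ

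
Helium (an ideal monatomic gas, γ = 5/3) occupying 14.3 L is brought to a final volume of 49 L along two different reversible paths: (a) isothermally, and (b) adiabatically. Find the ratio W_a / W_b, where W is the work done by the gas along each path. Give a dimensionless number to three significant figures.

Path (a) isothermal: W = P₁V₁ ln(V₂/V₁) → W_a/(P₁V₁) = 1.232.
Path (b) adiabatic: W = P₁V₁(1 − (V₁/V₂)^(γ−1))/(γ−1) → W_b/(P₁V₁) = 0.84.
W_a / W_b = 1.232 / 0.84 = 1.466.

W_a / W_b ≈ 1.47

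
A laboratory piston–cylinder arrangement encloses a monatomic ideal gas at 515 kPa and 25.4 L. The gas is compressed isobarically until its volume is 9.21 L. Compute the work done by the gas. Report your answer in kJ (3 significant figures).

Isobaric: W = P ΔV.
W = (515 kPa)(9.21 − 25.4 L) = (515)(-16.19) = -8338 J.

W ≈ -8.34 kJ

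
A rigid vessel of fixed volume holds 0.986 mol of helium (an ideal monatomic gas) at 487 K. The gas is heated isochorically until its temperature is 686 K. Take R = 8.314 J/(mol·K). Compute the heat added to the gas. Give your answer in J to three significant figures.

Constant volume ⇒ W = 0, so Q = ΔU = nCᵥΔT with Cᵥ = 3R/2 = 12.47 J/(mol·K).
ΔU = (0.986)(12.47)(686 − 487) = 2447 J.

Q ≈ 2450 J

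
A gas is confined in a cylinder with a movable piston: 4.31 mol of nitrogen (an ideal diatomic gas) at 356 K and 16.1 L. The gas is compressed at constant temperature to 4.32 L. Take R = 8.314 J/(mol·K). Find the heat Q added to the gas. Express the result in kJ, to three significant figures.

Isothermal ⇒ ΔU = 0, so Q = W = nRT ln(V₂/V₁).
Q = (4.31)(8.314)(356) ln(4.32/16.1) = 12757 × -1.316 = -16782 J.

Q ≈ -16.8 kJ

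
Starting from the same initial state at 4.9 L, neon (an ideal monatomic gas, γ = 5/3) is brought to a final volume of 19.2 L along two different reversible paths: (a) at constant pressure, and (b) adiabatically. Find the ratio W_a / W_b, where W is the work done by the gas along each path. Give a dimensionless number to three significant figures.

W_a / W_b ≈ 3.26

Path (a) isobaric: W = P₁(V₂ − V₁) → W_a/(P₁V₁) = 2.918.
Path (b) adiabatic: W = P₁V₁(1 − (V₁/V₂)^(γ−1))/(γ−1) → W_b/(P₁V₁) = 0.8965.
W_a / W_b = 2.918 / 0.8965 = 3.255.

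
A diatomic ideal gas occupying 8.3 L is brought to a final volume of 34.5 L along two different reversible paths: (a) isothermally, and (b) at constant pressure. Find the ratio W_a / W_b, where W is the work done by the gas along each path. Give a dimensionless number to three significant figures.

W_a / W_b ≈ 0.451

Path (a) isothermal: W = P₁V₁ ln(V₂/V₁) → W_a/(P₁V₁) = 1.425.
Path (b) isobaric: W = P₁(V₂ − V₁) → W_b/(P₁V₁) = 3.157.
W_a / W_b = 1.425 / 3.157 = 0.4513.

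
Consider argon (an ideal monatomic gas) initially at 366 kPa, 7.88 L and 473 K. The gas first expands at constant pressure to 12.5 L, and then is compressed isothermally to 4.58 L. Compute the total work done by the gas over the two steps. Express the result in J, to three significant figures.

W_total ≈ -2900 J

Step 1 (isobaric): W = PΔV = (366 kPa)(12.5 − 7.88 L) = 1691 J.
After step 1: P = 366 kPa, V = 12.5 L, T = 750.3 K.
Step 2 (isothermal): W = P₁V₁ ln(V₂/V₁) = (4575) ln(4.58/12.5) = -4593 J.
W_total = 1691 − 4593 = -2903 J.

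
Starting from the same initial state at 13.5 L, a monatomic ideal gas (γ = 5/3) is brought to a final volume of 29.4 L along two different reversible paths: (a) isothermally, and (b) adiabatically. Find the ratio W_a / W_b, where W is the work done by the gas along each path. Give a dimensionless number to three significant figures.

Path (a) isothermal: W = P₁V₁ ln(V₂/V₁) → W_a/(P₁V₁) = 0.7783.
Path (b) adiabatic: W = P₁V₁(1 − (V₁/V₂)^(γ−1))/(γ−1) → W_b/(P₁V₁) = 0.6072.
W_a / W_b = 0.7783 / 0.6072 = 1.282.

W_a / W_b ≈ 1.28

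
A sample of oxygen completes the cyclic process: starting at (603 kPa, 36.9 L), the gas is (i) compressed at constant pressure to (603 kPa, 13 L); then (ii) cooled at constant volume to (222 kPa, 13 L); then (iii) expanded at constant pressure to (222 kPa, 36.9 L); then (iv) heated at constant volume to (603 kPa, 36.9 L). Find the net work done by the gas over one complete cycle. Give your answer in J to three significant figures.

W_net ≈ -9110 J

Constant-volume legs do no work.
W(i) = (603)(13 − 36.9) = -14412 J; W(iii) = (222)(36.9 − 13) = 5306 J.
W_net = -14412 + 5306 = -9106 J (the counter-clockwise enclosed area).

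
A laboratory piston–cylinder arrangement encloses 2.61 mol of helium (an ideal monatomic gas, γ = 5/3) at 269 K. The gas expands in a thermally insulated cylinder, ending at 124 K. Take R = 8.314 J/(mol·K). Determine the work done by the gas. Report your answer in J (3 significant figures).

W ≈ 4720 J

Adiabatic ⇒ Q = 0, so W_by = −ΔU = nCᵥ(T₁ − T₂).
Cᵥ = 3R/2 = 12.47 J/(mol·K).
W = (2.61)(12.47)(269 − 124) = 4720 J.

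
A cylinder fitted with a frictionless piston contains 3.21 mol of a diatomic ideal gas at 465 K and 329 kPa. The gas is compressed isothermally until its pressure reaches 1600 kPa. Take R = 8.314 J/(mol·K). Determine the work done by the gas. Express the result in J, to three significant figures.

Isothermal process: W = nRT ln(V₂/V₁) = nRT ln(P₁/P₂).
W = (3.21)(8.314)(465) × ln(329/1600)
  = 12410 × ln(0.2056) = 12410 × -1.582
W_by_gas = -19629 J.

W ≈ -19600 J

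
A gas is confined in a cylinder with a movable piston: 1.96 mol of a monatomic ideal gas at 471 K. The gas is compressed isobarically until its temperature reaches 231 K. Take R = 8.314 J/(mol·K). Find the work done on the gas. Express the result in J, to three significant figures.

Isobaric: W = P ΔV = nR ΔT.
W = (1.96)(8.314)(231 − 471) = -3911 J.
Work on gas = −W_by = 3911 J.

W ≈ 3910 J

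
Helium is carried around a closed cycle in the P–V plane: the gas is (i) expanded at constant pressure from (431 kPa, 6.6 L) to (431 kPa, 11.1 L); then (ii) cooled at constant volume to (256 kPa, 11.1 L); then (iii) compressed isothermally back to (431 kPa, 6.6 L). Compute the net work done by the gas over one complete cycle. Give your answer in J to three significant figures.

W_net ≈ 462 J

Leg (i): W = PΔV = (431)(11.1 − 6.6) = 1940 J.
Leg (ii): W = 0.
Leg (iii): W = PᵢVᵢ ln(V_f/Vᵢ) = (2842) ln(6.6/11.1) = -1477 J.
W_net = 1940 − 1477 = 462.2 J.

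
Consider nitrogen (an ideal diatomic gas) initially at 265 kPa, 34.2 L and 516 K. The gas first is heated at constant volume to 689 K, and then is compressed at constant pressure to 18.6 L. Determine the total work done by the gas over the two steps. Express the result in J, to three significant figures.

W_total ≈ -5520 J

Step 1 (isochoric): W = 0 (constant volume).
After step 1: P = 353.8 kPa (V unchanged).
Step 2 (isobaric): W = PΔV = (353.8 kPa)(18.6 − 34.2 L) = -5520 J.
W_total = 0 − 5520 = -5520 J.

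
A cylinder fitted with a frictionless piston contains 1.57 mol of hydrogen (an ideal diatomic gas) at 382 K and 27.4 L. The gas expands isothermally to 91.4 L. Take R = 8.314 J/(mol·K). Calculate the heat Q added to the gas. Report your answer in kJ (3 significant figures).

Isothermal ⇒ ΔU = 0, so Q = W = nRT ln(V₂/V₁).
Q = (1.57)(8.314)(382) ln(91.4/27.4) = 4986 × 1.205 = 6007 J.

Q ≈ 6.01 kJ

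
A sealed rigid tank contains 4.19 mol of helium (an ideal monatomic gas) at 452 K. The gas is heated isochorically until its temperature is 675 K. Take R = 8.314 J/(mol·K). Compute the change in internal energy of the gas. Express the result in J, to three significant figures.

Constant volume ⇒ W = 0, so Q = ΔU = nCᵥΔT with Cᵥ = 3R/2 = 12.47 J/(mol·K).
ΔU = (4.19)(12.47)(675 − 452) = 11653 J.

ΔU ≈ 11700 J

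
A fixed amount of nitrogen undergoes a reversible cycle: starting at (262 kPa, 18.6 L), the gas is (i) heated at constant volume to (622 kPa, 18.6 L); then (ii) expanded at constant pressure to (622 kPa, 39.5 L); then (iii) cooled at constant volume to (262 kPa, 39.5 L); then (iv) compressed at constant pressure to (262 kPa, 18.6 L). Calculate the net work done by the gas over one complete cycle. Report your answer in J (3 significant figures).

W_net ≈ 7520 J

Constant-volume legs do no work.
W(ii) = (622)(39.5 − 18.6) = 13000 J; W(iv) = (262)(18.6 − 39.5) = -5476 J.
W_net = 13000 − 5476 = 7524 J (the clockwise enclosed area).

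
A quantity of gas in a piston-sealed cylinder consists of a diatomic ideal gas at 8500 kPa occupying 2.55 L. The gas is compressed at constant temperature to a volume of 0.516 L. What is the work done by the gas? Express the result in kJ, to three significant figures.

Isothermal: W = nRT ln(V₂/V₁) = P₁V₁ ln(V₂/V₁).
P₁V₁ = (8500 kPa)(2.55 L) = 21675 J.
W = 21675 × ln(0.516/2.55) = 21675 × -1.598
W_by_gas = -34631 J.

W ≈ -34.6 kJ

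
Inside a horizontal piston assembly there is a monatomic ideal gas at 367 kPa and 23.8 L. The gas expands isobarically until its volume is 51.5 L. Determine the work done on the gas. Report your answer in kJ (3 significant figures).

Isobaric: W = P ΔV.
W = (367 kPa)(51.5 − 23.8 L) = (367)(27.7) = 10166 J.
Work on gas = −W_by = -10166 J.

W ≈ -10.2 kJ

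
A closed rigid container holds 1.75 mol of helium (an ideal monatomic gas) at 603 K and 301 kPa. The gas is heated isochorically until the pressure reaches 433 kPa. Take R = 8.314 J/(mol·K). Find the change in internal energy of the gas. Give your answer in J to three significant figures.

ΔU ≈ 5770 J

Constant volume ⇒ W = 0, so Q = ΔU = nCᵥΔT with Cᵥ = 3R/2 = 12.47 J/(mol·K).
At constant V, T₂/T₁ = P₂/P₁ ⇒ ΔT = T₁(P₂/P₁ − 1) = 603·(433/301 − 1) = 264.4 K.
ΔU = (1.75)(12.47)(264.4) = 5771 J.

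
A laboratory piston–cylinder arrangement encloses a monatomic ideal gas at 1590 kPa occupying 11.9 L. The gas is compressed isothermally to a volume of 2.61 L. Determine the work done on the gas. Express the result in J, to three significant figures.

W ≈ 28700 J

Isothermal: W = nRT ln(V₂/V₁) = P₁V₁ ln(V₂/V₁).
P₁V₁ = (1590 kPa)(11.9 L) = 18921 J.
W = 18921 × ln(2.61/11.9) = 18921 × -1.517
W_by_gas = -28707 J; work on gas = −W_by = 28707 J.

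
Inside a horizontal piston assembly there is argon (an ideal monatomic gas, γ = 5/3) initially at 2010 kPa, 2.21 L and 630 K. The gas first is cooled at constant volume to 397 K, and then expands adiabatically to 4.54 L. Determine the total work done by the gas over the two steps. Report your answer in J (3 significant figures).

W_total ≈ 1600 J

Step 1 (isochoric): W = 0 (constant volume).
After step 1: P = 1267 kPa (V unchanged).
Step 2 (adiabatic): W = (P₁V₁ − P₂V₂)/(γ−1) = (2799 − 1732)/0.667 = 1601 J.
W_total = 0 + 1601 = 1601 J.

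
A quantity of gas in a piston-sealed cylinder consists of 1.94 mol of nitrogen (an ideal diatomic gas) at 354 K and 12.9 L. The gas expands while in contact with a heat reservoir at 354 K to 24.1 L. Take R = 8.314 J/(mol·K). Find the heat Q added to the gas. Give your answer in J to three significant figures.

Q ≈ 3570 J

Isothermal ⇒ ΔU = 0, so Q = W = nRT ln(V₂/V₁).
Q = (1.94)(8.314)(354) ln(24.1/12.9) = 5710 × 0.625 = 3568 J.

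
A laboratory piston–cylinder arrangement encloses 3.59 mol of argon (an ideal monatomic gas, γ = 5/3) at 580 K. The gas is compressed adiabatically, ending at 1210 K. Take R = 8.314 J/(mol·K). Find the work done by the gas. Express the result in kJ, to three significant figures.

W ≈ -28.2 kJ

Adiabatic ⇒ Q = 0, so W_by = −ΔU = nCᵥ(T₁ − T₂).
Cᵥ = 3R/2 = 12.47 J/(mol·K).
W = (3.59)(12.47)(580 − 1210) = -28206 J.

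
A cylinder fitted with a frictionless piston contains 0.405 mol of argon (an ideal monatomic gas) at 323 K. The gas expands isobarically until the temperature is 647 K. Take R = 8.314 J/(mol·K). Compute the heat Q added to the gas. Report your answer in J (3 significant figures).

Q ≈ 2730 J

Isobaric: W = nRΔT = (0.405)(8.314)(324) = 1091 J.
ΔU = nCᵥΔT with Cᵥ = 3R/2: ΔU = (0.405)(12.47)(324) = 1636 J.
Q = ΔU + W = 1636 + 1091 = 2727 J.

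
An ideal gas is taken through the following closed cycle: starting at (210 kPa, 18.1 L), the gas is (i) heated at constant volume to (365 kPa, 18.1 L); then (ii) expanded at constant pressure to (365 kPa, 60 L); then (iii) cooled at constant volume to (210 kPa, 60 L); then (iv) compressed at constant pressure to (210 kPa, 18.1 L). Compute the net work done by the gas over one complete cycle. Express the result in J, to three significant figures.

Constant-volume legs do no work.
W(ii) = (365)(60 − 18.1) = 15294 J; W(iv) = (210)(18.1 − 60) = -8799 J.
W_net = 15294 − 8799 = 6494 J (the clockwise enclosed area).

W_net ≈ 6490 J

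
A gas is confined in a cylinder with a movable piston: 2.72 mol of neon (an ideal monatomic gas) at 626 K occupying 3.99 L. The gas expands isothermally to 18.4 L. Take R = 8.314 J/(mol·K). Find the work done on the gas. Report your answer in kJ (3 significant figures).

W ≈ -21.6 kJ

Isothermal: W = nRT ln(V₂/V₁).
W = (2.72)(8.314)(626) × ln(18.4/3.99)
  = 14156 × 1.529
W_by_gas = 21639 J; work on gas = −W_by = -21639 J.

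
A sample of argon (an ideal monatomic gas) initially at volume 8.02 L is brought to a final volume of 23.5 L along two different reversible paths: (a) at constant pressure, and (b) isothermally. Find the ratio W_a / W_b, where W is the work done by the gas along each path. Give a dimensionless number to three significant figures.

Path (a) isobaric: W = P₁(V₂ − V₁) → W_a/(P₁V₁) = 1.93.
Path (b) isothermal: W = P₁V₁ ln(V₂/V₁) → W_b/(P₁V₁) = 1.075.
W_a / W_b = 1.93 / 1.075 = 1.795.

W_a / W_b ≈ 1.80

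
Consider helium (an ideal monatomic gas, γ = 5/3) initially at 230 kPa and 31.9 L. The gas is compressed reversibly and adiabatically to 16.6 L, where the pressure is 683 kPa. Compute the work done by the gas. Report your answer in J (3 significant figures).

Adiabatic: W = (P₁V₁ − P₂V₂)/(γ − 1) with γ = 5/3.
P₁V₁ = 7337 J, P₂V₂ = 11338 J.
W = (7337 − 11338) / 0.6667 = -6001 J.

W ≈ -6000 J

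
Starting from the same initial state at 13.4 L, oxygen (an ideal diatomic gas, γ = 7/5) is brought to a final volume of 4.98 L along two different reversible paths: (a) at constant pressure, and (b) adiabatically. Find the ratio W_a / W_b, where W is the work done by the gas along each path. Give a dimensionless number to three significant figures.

Path (a) isobaric: W = P₁(V₂ − V₁) → W_a/(P₁V₁) = -0.6284.
Path (b) adiabatic: W = P₁V₁(1 − (V₁/V₂)^(γ−1))/(γ−1) → W_b/(P₁V₁) = -1.214.
W_a / W_b = -0.6284 / -1.214 = 0.5174.

W_a / W_b ≈ 0.517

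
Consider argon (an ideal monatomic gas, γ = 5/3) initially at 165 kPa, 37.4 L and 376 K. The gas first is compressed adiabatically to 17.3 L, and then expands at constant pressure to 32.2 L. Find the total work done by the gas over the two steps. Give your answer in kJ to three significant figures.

W_total ≈ 2.67 kJ

Step 1 (adiabatic): W = (P₁V₁ − P₂V₂)/(γ−1) = (6171 − 10317)/0.667 = -6220 J.
After step 1: P = 596.4 kPa, V = 17.3 L, T = 628.6 K.
Step 2 (isobaric): W = PΔV = (596.4 kPa)(32.2 − 17.3 L) = 8886 J.
W_total = -6220 + 8886 = 2666 J.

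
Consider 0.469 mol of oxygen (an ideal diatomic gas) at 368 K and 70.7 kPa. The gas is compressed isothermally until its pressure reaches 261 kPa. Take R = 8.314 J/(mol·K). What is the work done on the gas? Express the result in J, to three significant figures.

Isothermal process: W = nRT ln(V₂/V₁) = nRT ln(P₁/P₂).
W = (0.469)(8.314)(368) × ln(70.7/261)
  = 1435 × ln(0.2709) = 1435 × -1.306
W_by_gas = -1874 J; work on gas = −W_by = 1874 J.

W ≈ 1870 J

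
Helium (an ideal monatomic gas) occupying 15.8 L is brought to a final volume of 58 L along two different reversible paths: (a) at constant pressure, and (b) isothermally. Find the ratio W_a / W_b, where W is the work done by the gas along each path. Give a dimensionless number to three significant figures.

Path (a) isobaric: W = P₁(V₂ − V₁) → W_a/(P₁V₁) = 2.671.
Path (b) isothermal: W = P₁V₁ ln(V₂/V₁) → W_b/(P₁V₁) = 1.3.
W_a / W_b = 2.671 / 1.3 = 2.054.

W_a / W_b ≈ 2.05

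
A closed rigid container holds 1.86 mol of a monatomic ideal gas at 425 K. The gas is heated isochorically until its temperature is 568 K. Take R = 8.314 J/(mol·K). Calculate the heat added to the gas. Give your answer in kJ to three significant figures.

Q ≈ 3.32 kJ

Constant volume ⇒ W = 0, so Q = ΔU = nCᵥΔT with Cᵥ = 3R/2 = 12.47 J/(mol·K).
ΔU = (1.86)(12.47)(568 − 425) = 3317 J.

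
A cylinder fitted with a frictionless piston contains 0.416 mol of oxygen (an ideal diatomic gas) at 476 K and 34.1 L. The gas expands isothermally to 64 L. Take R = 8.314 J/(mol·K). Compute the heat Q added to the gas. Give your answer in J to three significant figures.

Q ≈ 1040 J

Isothermal ⇒ ΔU = 0, so Q = W = nRT ln(V₂/V₁).
Q = (0.416)(8.314)(476) ln(64/34.1) = 1646 × 0.6296 = 1036 J.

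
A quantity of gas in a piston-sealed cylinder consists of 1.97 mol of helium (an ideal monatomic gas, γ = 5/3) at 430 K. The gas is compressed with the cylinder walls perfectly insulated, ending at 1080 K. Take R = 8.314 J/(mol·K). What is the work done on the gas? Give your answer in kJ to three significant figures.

Adiabatic ⇒ Q = 0, so W_by = −ΔU = nCᵥ(T₁ − T₂).
Cᵥ = 3R/2 = 12.47 J/(mol·K).
W = (1.97)(12.47)(430 − 1080) = -15969 J.
Work on gas = −W_by = 15969 J.

W ≈ 16.0 kJ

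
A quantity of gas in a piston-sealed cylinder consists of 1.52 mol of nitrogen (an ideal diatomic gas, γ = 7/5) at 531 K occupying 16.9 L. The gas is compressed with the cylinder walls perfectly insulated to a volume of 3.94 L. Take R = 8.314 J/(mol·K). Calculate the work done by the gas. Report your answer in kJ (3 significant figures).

W ≈ -13.3 kJ

Adiabatic: TV^(γ−1) = const with γ = 7/5.
T₂ = T₁ (V₁/V₂)^(γ−1) = 531 × (16.9/3.94)^0.4 = 531 × 1.79 = 950.7 K.
W_by = nCᵥ(T₁ − T₂) = (1.52)(20.79)(531 − 950.7) = -13260 J.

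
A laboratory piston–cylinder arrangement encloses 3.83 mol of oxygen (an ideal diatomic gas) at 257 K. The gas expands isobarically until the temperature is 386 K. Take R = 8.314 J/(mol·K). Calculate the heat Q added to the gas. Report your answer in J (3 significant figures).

Q ≈ 14400 J

Isobaric: W = nRΔT = (3.83)(8.314)(129) = 4108 J.
ΔU = nCᵥΔT with Cᵥ = 5R/2: ΔU = (3.83)(20.79)(129) = 10269 J.
Q = ΔU + W = 10269 + 4108 = 14377 J.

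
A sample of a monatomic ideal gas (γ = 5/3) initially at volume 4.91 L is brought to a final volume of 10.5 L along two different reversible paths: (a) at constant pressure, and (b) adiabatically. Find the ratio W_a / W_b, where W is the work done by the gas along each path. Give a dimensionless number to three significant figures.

Path (a) isobaric: W = P₁(V₂ − V₁) → W_a/(P₁V₁) = 1.138.
Path (b) adiabatic: W = P₁V₁(1 − (V₁/V₂)^(γ−1))/(γ−1) → W_b/(P₁V₁) = 0.5963.
W_a / W_b = 1.138 / 0.5963 = 1.909.

W_a / W_b ≈ 1.91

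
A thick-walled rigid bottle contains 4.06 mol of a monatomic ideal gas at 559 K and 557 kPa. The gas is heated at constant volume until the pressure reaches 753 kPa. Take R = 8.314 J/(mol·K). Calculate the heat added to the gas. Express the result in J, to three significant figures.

Q ≈ 9960 J

Constant volume ⇒ W = 0, so Q = ΔU = nCᵥΔT with Cᵥ = 3R/2 = 12.47 J/(mol·K).
At constant V, T₂/T₁ = P₂/P₁ ⇒ ΔT = T₁(P₂/P₁ − 1) = 559·(753/557 − 1) = 196.7 K.
ΔU = (4.06)(12.47)(196.7) = 9960 J.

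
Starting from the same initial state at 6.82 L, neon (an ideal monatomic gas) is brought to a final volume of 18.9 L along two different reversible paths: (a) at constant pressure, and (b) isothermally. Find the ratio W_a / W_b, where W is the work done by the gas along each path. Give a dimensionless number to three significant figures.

Path (a) isobaric: W = P₁(V₂ − V₁) → W_a/(P₁V₁) = 1.771.
Path (b) isothermal: W = P₁V₁ ln(V₂/V₁) → W_b/(P₁V₁) = 1.019.
W_a / W_b = 1.771 / 1.019 = 1.738.

W_a / W_b ≈ 1.74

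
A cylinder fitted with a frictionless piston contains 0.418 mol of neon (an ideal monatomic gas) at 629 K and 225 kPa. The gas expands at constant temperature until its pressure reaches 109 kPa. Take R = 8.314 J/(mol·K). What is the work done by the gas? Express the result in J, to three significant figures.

W ≈ 1580 J

Isothermal process: W = nRT ln(V₂/V₁) = nRT ln(P₁/P₂).
W = (0.418)(8.314)(629) × ln(225/109)
  = 2186 × ln(2.064) = 2186 × 0.7248
W_by_gas = 1584 J.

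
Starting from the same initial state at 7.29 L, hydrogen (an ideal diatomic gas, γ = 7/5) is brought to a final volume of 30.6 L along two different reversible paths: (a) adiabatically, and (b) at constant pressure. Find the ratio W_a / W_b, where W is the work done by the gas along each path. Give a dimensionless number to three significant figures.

Path (a) adiabatic: W = P₁V₁(1 − (V₁/V₂)^(γ−1))/(γ−1) → W_a/(P₁V₁) = 1.092.
Path (b) isobaric: W = P₁(V₂ − V₁) → W_b/(P₁V₁) = 3.198.
W_a / W_b = 1.092 / 3.198 = 0.3414.

W_a / W_b ≈ 0.341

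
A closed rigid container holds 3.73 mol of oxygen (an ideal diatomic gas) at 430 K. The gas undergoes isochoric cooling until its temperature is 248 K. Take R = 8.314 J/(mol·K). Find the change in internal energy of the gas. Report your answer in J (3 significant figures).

ΔU ≈ -14100 J

Constant volume ⇒ W = 0, so Q = ΔU = nCᵥΔT with Cᵥ = 5R/2 = 20.79 J/(mol·K).
ΔU = (3.73)(20.79)(248 − 430) = -14110 J.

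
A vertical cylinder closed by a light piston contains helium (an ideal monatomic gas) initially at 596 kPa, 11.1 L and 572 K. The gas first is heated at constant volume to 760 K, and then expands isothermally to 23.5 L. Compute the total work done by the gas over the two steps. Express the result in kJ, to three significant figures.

Step 1 (isochoric): W = 0 (constant volume).
After step 1: P = 791.9 kPa (V unchanged).
Step 2 (isothermal): W = P₁V₁ ln(V₂/V₁) = (8790) ln(23.5/11.1) = 6593 J.
W_total = 0 + 6593 = 6593 J.

W_total ≈ 6.59 kJ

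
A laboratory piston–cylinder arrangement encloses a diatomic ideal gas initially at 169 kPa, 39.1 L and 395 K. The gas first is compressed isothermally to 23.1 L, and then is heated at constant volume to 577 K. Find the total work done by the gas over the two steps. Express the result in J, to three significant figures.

W_total ≈ -3480 J

Step 1 (isothermal): W = P₁V₁ ln(V₂/V₁) = (6608) ln(23.1/39.1) = -3478 J.
Step 2 (isochoric): W = 0 (constant volume).
W_total = -3478 + 0 = -3478 J.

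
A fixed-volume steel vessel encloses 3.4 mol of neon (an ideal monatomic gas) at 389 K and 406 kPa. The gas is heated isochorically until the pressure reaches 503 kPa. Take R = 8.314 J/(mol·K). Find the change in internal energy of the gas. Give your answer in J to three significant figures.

Constant volume ⇒ W = 0, so Q = ΔU = nCᵥΔT with Cᵥ = 3R/2 = 12.47 J/(mol·K).
At constant V, T₂/T₁ = P₂/P₁ ⇒ ΔT = T₁(P₂/P₁ − 1) = 389·(503/406 − 1) = 92.94 K.
ΔU = (3.4)(12.47)(92.94) = 3941 J.

ΔU ≈ 3940 J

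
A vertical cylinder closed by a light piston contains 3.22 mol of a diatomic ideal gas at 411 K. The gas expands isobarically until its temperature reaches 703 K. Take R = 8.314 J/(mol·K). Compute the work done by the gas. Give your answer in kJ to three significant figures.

Isobaric: W = P ΔV = nR ΔT.
W = (3.22)(8.314)(703 − 411) = 7817 J.

W ≈ 7.82 kJ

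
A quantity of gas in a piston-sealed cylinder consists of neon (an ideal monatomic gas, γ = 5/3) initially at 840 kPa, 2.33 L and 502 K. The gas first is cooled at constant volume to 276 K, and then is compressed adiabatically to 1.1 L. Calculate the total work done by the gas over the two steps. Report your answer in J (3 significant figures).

W_total ≈ -1050 J

Step 1 (isochoric): W = 0 (constant volume).
After step 1: P = 461.8 kPa (V unchanged).
Step 2 (adiabatic): W = (P₁V₁ − P₂V₂)/(γ−1) = (1076 − 1775)/0.667 = -1048 J.
W_total = 0 − 1048 = -1048 J.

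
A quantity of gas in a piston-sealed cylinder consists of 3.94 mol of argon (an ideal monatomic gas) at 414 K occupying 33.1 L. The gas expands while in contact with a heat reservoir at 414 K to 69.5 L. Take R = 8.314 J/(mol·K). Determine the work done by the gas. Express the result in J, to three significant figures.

W ≈ 10100 J

Isothermal: W = nRT ln(V₂/V₁).
W = (3.94)(8.314)(414) × ln(69.5/33.1)
  = 13561 × 0.7418
W_by_gas = 10060 J.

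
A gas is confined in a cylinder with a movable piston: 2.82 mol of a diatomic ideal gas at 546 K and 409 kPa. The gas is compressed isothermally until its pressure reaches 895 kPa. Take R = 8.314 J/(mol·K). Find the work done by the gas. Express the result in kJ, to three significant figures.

Isothermal process: W = nRT ln(V₂/V₁) = nRT ln(P₁/P₂).
W = (2.82)(8.314)(546) × ln(409/895)
  = 12801 × ln(0.457) = 12801 × -0.7831
W_by_gas = -10025 J.

W ≈ -10.0 kJ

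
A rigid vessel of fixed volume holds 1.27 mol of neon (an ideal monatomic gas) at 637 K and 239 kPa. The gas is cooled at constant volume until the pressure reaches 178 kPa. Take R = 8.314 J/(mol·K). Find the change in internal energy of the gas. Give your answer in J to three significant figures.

Constant volume ⇒ W = 0, so Q = ΔU = nCᵥΔT with Cᵥ = 3R/2 = 12.47 J/(mol·K).
At constant V, T₂/T₁ = P₂/P₁ ⇒ ΔT = T₁(P₂/P₁ − 1) = 637·(178/239 − 1) = -162.6 K.
ΔU = (1.27)(12.47)(-162.6) = -2575 J.

ΔU ≈ -2570 J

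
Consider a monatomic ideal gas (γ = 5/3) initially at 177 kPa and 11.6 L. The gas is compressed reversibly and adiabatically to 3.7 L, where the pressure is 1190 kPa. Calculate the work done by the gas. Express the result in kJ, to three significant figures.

W ≈ -3.52 kJ

Adiabatic: W = (P₁V₁ − P₂V₂)/(γ − 1) with γ = 5/3.
P₁V₁ = 2053 J, P₂V₂ = 4403 J.
W = (2053 − 4403) / 0.6667 = -3525 J.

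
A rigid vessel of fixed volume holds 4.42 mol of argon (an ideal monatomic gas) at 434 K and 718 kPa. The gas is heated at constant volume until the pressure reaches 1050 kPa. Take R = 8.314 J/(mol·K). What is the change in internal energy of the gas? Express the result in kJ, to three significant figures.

Constant volume ⇒ W = 0, so Q = ΔU = nCᵥΔT with Cᵥ = 3R/2 = 12.47 J/(mol·K).
At constant V, T₂/T₁ = P₂/P₁ ⇒ ΔT = T₁(P₂/P₁ − 1) = 434·(1050/718 − 1) = 200.7 K.
ΔU = (4.42)(12.47)(200.7) = 11062 J.

ΔU ≈ 11.1 kJ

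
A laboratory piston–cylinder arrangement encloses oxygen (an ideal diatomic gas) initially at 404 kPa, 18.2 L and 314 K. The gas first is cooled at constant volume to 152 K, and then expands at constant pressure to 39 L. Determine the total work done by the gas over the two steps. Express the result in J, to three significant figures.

Step 1 (isochoric): W = 0 (constant volume).
After step 1: P = 195.6 kPa (V unchanged).
Step 2 (isobaric): W = PΔV = (195.6 kPa)(39 − 18.2 L) = 4068 J.
W_total = 0 + 4068 = 4068 J.

W_total ≈ 4070 J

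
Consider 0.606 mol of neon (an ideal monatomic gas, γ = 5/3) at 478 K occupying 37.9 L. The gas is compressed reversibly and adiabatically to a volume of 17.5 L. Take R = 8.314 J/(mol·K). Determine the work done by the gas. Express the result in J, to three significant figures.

W ≈ -2430 J

Adiabatic: TV^(γ−1) = const with γ = 5/3.
T₂ = T₁ (V₁/V₂)^(γ−1) = 478 × (37.9/17.5)^0.667 = 478 × 1.674 = 800.1 K.
W_by = nCᵥ(T₁ − T₂) = (0.606)(12.47)(478 − 800.1) = -2434 J.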